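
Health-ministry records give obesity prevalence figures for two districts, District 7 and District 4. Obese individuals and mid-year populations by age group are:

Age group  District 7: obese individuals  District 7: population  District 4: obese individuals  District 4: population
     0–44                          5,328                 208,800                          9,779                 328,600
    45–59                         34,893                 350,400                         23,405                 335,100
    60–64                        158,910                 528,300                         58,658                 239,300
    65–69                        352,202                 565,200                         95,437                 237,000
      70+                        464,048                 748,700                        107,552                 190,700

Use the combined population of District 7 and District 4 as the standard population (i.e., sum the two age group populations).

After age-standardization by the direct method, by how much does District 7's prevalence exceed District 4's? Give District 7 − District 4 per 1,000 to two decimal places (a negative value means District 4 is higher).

77.74

Age-specific rates per 1,000 for District 7: 25.517, 99.580, 300.795, 623.146, 619.805.
For District 4: 29.760, 69.845, 245.123, 402.688, 563.985.
Combined standard total = 3,732,100; weights = 0.1440, 0.1837, 0.2057, 0.2149, 0.2517.
District 7: 0.1440×25.517 + 0.1837×99.580 + 0.2057×300.795 + 0.2149×623.146 + 0.2517×619.805 = 373.7837 per 1,000.
District 4: 0.1440×29.760 + 0.1837×69.845 + 0.2057×245.123 + 0.2149×402.688 + 0.2517×563.985 = 296.0457 per 1,000.
Difference = 373.7837 − 296.0457 = 77.7380.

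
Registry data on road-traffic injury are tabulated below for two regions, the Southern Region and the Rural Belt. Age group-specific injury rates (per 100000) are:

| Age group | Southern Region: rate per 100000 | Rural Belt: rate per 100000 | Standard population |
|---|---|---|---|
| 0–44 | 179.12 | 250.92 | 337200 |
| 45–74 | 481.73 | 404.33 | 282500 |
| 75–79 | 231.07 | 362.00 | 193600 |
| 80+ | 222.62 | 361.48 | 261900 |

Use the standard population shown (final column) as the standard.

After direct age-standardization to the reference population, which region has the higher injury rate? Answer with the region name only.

Rural Belt

Standard total = 1075200; weights = 0.3136, 0.2627, 0.1801, 0.2436.
The Southern Region: 0.3136×179.12 + 0.2627×481.73 + 0.1801×231.07 + 0.2436×222.62 = 278.5782 per 100000.
The Rural Belt: 0.3136×250.92 + 0.2627×404.33 + 0.1801×362.00 + 0.2436×361.48 = 338.1587 per 100000.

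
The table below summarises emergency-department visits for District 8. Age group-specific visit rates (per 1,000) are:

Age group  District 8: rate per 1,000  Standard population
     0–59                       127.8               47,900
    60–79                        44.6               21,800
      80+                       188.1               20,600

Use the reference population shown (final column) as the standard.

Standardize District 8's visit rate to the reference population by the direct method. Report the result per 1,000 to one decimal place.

121.5

Standard total = 90,300; weights = 0.5305, 0.2414, 0.2281.
Standardized rate: 0.5305×127.8 + 0.2414×44.6 + 0.2281×188.1 = 121.4702 per 1,000.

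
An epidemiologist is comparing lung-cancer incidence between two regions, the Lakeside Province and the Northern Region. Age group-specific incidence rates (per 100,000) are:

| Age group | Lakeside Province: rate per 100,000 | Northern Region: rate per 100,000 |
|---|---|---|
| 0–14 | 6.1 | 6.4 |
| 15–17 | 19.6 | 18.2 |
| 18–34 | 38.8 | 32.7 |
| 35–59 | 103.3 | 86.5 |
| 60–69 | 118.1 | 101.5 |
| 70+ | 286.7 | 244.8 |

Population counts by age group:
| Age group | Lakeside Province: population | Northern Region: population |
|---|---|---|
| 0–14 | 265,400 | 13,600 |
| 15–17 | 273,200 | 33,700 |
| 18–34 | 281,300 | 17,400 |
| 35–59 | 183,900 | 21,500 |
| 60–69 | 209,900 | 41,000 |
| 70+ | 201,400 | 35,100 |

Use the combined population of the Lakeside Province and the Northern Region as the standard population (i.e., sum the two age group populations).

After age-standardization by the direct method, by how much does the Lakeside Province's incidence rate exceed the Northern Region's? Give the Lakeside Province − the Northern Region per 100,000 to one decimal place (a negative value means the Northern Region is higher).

12.5

Combined standard total = 1,577,400; weights = 0.1769, 0.1946, 0.1894, 0.1302, 0.1591, 0.1499.
The Lakeside Province: 0.1769×6.1 + 0.1946×19.6 + 0.1894×38.8 + 0.1302×103.3 + 0.1591×118.1 + 0.1499×286.7 = 87.4606 per 100,000.
The Northern Region: 0.1769×6.4 + 0.1946×18.2 + 0.1894×32.7 + 0.1302×86.5 + 0.1591×101.5 + 0.1499×244.8 = 74.9761 per 100,000.
Difference = 87.4606 − 74.9761 = 12.4845.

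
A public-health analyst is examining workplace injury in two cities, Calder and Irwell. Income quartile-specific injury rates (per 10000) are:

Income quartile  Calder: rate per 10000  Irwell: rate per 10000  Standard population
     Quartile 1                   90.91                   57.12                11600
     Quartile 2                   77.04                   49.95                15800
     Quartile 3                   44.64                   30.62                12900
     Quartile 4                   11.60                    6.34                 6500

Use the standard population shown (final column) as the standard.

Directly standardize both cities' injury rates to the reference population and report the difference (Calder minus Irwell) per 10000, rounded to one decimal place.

22.1

Standard total = 46800; weights = 0.2479, 0.3376, 0.2756, 0.1389.
Calder: 0.2479×90.91 + 0.3376×77.04 + 0.2756×44.64 + 0.1389×11.60 = 62.4582 per 10000.
Irwell: 0.2479×57.12 + 0.3376×49.95 + 0.2756×30.62 + 0.1389×6.34 = 40.3421 per 10000.
Difference = 62.4582 − 40.3421 = 22.1161.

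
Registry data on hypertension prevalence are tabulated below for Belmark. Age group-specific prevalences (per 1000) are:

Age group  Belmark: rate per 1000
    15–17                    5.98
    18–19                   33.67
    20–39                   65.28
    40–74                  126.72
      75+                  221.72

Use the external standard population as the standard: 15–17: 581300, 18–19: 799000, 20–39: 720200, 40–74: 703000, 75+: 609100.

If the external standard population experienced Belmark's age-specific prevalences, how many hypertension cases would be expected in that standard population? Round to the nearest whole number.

Expected hypertension cases = Σ (standard pop × age-specific rate ÷ 1000)
= 581300×5.98/1000 + 799000×33.67/1000 + 720200×65.28/1000 + 703000×126.72/1000 + 609100×221.72/1000
= 3476.17 + 26902.33 + 47014.66 + 89084.16 + 135049.65 = 301526.97.

301527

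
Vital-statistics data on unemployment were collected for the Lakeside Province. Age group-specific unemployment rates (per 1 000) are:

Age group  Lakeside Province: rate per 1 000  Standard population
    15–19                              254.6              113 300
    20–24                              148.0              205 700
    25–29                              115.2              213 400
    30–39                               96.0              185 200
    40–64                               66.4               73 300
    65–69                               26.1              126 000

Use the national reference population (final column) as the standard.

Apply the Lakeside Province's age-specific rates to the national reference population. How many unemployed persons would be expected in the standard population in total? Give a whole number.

Expected unemployed persons = Σ (standard pop × age-specific rate ÷ 1 000)
= 113 300×254.6/1 000 + 205 700×148.0/1 000 + 213 400×115.2/1 000 + 185 200×96.0/1 000 + 73 300×66.4/1 000 + 126 000×26.1/1 000
= 28846.18 + 30443.60 + 24583.68 + 17779.20 + 4867.12 + 3288.60 = 109808.38.

109808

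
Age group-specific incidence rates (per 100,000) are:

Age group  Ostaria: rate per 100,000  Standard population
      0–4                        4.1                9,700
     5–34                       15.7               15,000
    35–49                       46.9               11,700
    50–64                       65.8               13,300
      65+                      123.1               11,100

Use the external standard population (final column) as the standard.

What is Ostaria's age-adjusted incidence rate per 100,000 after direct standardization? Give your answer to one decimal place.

50.4

Standard total = 60,800; weights = 0.1595, 0.2467, 0.1924, 0.2188, 0.1826.
Standardized rate: 0.1595×4.1 + 0.2467×15.7 + 0.1924×46.9 + 0.2188×65.8 + 0.1826×123.1 = 50.4202 per 100,000.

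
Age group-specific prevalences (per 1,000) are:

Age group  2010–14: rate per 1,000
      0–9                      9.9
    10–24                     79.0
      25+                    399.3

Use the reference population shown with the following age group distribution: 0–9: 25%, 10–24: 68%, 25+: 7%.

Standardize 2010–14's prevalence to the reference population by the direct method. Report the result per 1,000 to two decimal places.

Standard weights: 0.25, 0.68, 0.07.
Standardized rate: 0.2500×9.9 + 0.6800×79.0 + 0.0700×399.3 = 84.1460 per 1,000.

84.15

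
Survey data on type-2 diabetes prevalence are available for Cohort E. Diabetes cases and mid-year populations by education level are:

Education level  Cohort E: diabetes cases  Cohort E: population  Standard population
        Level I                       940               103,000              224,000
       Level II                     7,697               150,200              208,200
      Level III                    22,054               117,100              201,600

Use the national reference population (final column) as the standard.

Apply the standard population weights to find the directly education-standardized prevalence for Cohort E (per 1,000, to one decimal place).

Education-specific rates per 1,000 for Cohort E: 9.126, 51.245, 188.335.
Standard total = 633,800; weights = 0.3534, 0.3285, 0.3181.
Standardized rate: 0.3534×9.126 + 0.3285×51.245 + 0.3181×188.335 = 79.9649 per 1,000.

80.0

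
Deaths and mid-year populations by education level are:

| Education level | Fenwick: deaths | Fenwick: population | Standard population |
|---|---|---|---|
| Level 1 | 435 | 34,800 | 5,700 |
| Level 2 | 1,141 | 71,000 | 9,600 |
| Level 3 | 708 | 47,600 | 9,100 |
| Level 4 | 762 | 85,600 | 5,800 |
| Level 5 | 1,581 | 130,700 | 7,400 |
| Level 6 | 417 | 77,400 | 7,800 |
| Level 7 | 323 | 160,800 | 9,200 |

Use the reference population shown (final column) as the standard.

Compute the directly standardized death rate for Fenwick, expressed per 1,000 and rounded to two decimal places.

10.30

Education-specific rates per 1,000 for Fenwick: 12.500, 16.070, 14.874, 8.902, 12.096, 5.388, 2.009.
Standard total = 54,600; weights = 0.1044, 0.1758, 0.1667, 0.1062, 0.1355, 0.1429, 0.1685.
Standardized rate: 0.1044×12.500 + 0.1758×16.070 + 0.1667×14.874 + 0.1062×8.902 + 0.1355×12.096 + 0.1429×5.388 + 0.1685×2.009 = 10.3027 per 1,000.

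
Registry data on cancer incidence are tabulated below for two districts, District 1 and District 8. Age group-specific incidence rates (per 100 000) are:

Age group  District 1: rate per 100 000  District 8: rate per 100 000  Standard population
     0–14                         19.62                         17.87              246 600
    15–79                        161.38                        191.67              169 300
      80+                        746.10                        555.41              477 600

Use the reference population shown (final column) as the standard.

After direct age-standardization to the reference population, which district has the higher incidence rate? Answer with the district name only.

Standard total = 893 500; weights = 0.2760, 0.1895, 0.5345.
District 1: 0.2760×19.62 + 0.1895×161.38 + 0.5345×746.10 = 434.8039 per 100 000.
District 8: 0.2760×17.87 + 0.1895×191.67 + 0.5345×555.41 = 338.1313 per 100 000.

District 1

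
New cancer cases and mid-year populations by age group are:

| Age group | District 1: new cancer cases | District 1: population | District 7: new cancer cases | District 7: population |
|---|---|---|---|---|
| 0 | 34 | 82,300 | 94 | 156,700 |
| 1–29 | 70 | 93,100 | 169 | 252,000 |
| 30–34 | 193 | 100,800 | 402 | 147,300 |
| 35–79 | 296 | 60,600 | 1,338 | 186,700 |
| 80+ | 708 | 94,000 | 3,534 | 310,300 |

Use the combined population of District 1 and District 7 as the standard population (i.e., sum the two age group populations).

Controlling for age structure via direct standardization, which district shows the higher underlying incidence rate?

Age-specific rates per 100,000 for District 1: 41.31, 75.19, 191.47, 488.45, 753.19.
For District 7: 59.99, 67.06, 272.91, 716.66, 1138.90.
Combined standard total = 1,483,800; weights = 0.1611, 0.2326, 0.1672, 0.1667, 0.2725.
District 1: 0.1611×41.31 + 0.2326×75.19 + 0.1672×191.47 + 0.1667×488.45 + 0.2725×753.19 = 342.7908 per 100,000.
District 7: 0.1611×59.99 + 0.2326×67.06 + 0.1672×272.91 + 0.1667×716.66 + 0.2725×1138.90 = 500.6578 per 100,000.

District 7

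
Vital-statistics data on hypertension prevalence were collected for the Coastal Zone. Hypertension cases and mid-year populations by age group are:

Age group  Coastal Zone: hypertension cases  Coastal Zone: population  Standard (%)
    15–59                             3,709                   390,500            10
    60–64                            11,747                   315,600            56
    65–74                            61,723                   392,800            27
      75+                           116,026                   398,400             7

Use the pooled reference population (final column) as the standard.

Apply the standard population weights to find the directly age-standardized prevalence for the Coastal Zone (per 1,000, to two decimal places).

84.61

Age-specific rates per 1,000 for the Coastal Zone: 9.498, 37.221, 157.136, 291.230.
Standard weights: 0.10, 0.56, 0.27, 0.07.
Standardized rate: 0.1000×9.498 + 0.5600×37.221 + 0.2700×157.136 + 0.0700×291.230 = 84.6065 per 1,000.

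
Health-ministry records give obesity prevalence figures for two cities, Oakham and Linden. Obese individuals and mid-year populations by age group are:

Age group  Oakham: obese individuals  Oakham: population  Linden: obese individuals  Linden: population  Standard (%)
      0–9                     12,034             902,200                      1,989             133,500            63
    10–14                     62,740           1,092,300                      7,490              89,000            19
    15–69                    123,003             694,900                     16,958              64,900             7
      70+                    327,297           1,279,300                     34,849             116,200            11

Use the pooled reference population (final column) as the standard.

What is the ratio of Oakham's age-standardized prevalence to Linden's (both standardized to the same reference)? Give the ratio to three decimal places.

Age-specific rates per 1,000 for Oakham: 13.339, 57.438, 177.008, 255.841.
For Linden: 14.899, 84.157, 261.294, 299.905.
Standard weights: 0.63, 0.19, 0.07, 0.11.
Oakham: 0.6300×13.339 + 0.1900×57.438 + 0.0700×177.008 + 0.1100×255.841 = 59.8496 per 1,000.
Linden: 0.6300×14.899 + 0.1900×84.157 + 0.0700×261.294 + 0.1100×299.905 = 76.6564 per 1,000.
Ratio = 59.8496 ÷ 76.6564 = 0.78075.

0.781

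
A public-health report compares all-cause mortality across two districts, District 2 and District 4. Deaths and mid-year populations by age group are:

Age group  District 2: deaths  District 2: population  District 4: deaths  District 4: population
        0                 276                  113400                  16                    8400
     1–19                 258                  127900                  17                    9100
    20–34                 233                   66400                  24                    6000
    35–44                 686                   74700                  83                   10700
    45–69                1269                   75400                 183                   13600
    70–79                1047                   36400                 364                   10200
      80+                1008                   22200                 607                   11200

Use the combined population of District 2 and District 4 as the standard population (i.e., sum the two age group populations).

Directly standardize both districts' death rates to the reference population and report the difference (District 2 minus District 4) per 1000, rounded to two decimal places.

-0.25

Age-specific rates per 1000 for District 2: 2.434, 2.017, 3.509, 9.183, 16.830, 28.764, 45.405.
For District 4: 1.905, 1.868, 4.000, 7.757, 13.456, 35.686, 54.196.
Combined standard total = 585600; weights = 0.2080, 0.2339, 0.1236, 0.1458, 0.1520, 0.0796, 0.0570.
District 2: 0.2080×2.434 + 0.2339×2.017 + 0.1236×3.509 + 0.1458×9.183 + 0.1520×16.830 + 0.0796×28.764 + 0.0570×45.405 = 10.1877 per 1000.
District 4: 0.2080×1.905 + 0.2339×1.868 + 0.1236×4.000 + 0.1458×7.757 + 0.1520×13.456 + 0.0796×35.686 + 0.0570×54.196 = 10.4349 per 1000.
Difference = 10.1877 − 10.4349 = -0.2472.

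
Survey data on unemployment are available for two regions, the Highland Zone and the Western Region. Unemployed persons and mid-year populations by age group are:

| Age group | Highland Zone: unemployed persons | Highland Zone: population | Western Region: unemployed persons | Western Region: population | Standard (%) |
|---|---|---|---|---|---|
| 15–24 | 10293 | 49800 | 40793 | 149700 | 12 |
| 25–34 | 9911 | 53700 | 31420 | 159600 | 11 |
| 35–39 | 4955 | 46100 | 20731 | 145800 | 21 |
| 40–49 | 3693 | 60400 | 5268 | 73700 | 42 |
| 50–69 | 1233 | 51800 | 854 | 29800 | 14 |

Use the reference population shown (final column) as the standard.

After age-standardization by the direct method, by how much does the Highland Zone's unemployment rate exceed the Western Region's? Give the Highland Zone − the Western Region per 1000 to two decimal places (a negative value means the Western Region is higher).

-21.56

Age-specific rates per 1000 for the Highland Zone: 206.687, 184.562, 107.484, 61.142, 23.803.
For the Western Region: 272.498, 196.867, 142.188, 71.479, 28.658.
Standard weights: 0.12, 0.11, 0.21, 0.42, 0.14.
The Highland Zone: 0.1200×206.687 + 0.1100×184.562 + 0.2100×107.484 + 0.4200×61.142 + 0.1400×23.803 = 96.6881 per 1000.
The Western Region: 0.1200×272.498 + 0.1100×196.867 + 0.2100×142.188 + 0.4200×71.479 + 0.1400×28.658 = 118.2479 per 1000.
Difference = 96.6881 − 118.2479 = -21.5598.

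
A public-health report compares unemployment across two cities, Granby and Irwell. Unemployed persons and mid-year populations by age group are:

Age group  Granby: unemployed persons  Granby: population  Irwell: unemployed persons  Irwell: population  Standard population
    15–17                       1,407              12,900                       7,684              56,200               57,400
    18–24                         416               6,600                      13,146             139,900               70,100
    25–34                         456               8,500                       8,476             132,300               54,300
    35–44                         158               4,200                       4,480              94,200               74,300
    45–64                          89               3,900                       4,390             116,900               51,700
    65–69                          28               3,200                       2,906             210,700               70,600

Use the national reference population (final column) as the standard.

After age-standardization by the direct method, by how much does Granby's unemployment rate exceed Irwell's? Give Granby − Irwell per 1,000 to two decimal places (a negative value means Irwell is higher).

-16.33

Age-specific rates per 1,000 for Granby: 109.070, 63.030, 53.647, 37.619, 22.821, 8.750.
For Irwell: 136.726, 93.967, 64.067, 47.558, 37.553, 13.792.
Standard total = 378,400; weights = 0.1517, 0.1853, 0.1435, 0.1964, 0.1366, 0.1866.
Granby: 0.1517×109.070 + 0.1853×63.030 + 0.1435×53.647 + 0.1964×37.619 + 0.1366×22.821 + 0.1866×8.750 = 48.0569 per 1,000.
Irwell: 0.1517×136.726 + 0.1853×93.967 + 0.1435×64.067 + 0.1964×47.558 + 0.1366×37.553 + 0.1866×13.792 = 64.3837 per 1,000.
Difference = 48.0569 − 64.3837 = -16.3268.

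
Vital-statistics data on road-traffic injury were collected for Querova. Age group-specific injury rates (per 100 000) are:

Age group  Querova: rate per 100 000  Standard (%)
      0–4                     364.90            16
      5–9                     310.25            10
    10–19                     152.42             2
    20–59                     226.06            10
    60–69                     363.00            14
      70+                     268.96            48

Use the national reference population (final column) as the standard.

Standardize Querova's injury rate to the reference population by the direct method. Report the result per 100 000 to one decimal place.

295.0

Standard weights: 0.16, 0.10, 0.02, 0.10, 0.14, 0.48.
Standardized rate: 0.1600×364.90 + 0.1000×310.25 + 0.0200×152.42 + 0.1000×226.06 + 0.1400×363.00 + 0.4800×268.96 = 294.9842 per 100 000.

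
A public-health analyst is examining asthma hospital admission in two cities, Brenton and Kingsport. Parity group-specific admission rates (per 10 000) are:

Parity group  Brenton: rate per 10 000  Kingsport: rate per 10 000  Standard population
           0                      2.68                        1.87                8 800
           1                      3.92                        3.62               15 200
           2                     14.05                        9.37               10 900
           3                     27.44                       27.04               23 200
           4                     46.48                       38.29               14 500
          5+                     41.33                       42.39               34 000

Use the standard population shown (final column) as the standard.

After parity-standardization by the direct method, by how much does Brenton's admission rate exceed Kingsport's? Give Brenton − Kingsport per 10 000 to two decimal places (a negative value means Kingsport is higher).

Standard total = 106 600; weights = 0.0826, 0.1426, 0.1023, 0.2176, 0.1360, 0.3189.
Brenton: 0.0826×2.68 + 0.1426×3.92 + 0.1023×14.05 + 0.2176×27.44 + 0.1360×46.48 + 0.3189×41.33 = 27.6933 per 10 000.
Kingsport: 0.0826×1.87 + 0.1426×3.62 + 0.1023×9.37 + 0.2176×27.04 + 0.1360×38.29 + 0.3189×42.39 = 26.2421 per 10 000.
Difference = 27.6933 − 26.2421 = 1.4512.

1.45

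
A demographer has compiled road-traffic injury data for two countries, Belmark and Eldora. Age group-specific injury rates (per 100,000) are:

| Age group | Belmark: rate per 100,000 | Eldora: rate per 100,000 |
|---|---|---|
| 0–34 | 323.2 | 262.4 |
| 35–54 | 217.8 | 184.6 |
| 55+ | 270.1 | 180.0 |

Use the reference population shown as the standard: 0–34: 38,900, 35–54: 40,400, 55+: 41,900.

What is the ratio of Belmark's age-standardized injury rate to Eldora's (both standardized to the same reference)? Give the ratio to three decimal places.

Standard total = 121,200; weights = 0.3210, 0.3333, 0.3457.
Belmark: 0.3210×323.2 + 0.3333×217.8 + 0.3457×270.1 = 269.7095 per 100,000.
Eldora: 0.3210×262.4 + 0.3333×184.6 + 0.3457×180.0 = 207.9802 per 100,000.
Ratio = 269.7095 ÷ 207.9802 = 1.29680.

1.297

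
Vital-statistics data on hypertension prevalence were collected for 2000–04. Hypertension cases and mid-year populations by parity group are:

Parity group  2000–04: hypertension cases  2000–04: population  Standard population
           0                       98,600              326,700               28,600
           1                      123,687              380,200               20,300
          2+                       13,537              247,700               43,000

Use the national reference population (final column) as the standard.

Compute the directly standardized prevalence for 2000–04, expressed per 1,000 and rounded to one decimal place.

Parity-specific rates per 1,000 for 2000–04: 301.806, 325.321, 54.651.
Standard total = 91,900; weights = 0.3112, 0.2209, 0.4679.
Standardized rate: 0.3112×301.806 + 0.2209×325.321 + 0.4679×54.651 = 191.3563 per 1,000.

191.4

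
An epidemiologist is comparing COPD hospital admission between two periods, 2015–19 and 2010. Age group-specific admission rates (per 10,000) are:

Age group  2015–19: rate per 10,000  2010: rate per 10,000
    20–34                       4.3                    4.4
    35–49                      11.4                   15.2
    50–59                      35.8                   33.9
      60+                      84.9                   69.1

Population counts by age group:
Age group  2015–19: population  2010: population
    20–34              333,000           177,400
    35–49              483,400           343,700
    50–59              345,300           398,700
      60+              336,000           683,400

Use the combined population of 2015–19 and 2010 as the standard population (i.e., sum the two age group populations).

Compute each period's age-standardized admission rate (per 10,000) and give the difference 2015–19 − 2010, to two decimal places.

Combined standard total = 3,100,900; weights = 0.1646, 0.2667, 0.2399, 0.3287.
2015–19: 0.1646×4.3 + 0.2667×11.4 + 0.2399×35.8 + 0.3287×84.9 = 40.2483 per 10,000.
2010: 0.1646×4.4 + 0.2667×15.2 + 0.2399×33.9 + 0.3287×69.1 = 35.6283 per 10,000.
Difference = 40.2483 − 35.6283 = 4.6200.

4.62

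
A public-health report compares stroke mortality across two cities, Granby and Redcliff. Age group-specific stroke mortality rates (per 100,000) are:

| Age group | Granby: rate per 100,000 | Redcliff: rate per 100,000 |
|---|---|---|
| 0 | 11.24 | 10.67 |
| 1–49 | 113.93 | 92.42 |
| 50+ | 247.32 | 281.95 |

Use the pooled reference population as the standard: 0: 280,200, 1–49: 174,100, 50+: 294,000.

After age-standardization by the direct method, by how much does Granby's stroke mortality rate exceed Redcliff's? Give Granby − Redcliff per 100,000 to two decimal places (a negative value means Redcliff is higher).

-8.39

Standard total = 748,300; weights = 0.3744, 0.2327, 0.3929.
Granby: 0.3744×11.24 + 0.2327×113.93 + 0.3929×247.32 = 127.8855 per 100,000.
Redcliff: 0.3744×10.67 + 0.2327×92.42 + 0.3929×281.95 = 136.2734 per 100,000.
Difference = 127.8855 − 136.2734 = -8.3878.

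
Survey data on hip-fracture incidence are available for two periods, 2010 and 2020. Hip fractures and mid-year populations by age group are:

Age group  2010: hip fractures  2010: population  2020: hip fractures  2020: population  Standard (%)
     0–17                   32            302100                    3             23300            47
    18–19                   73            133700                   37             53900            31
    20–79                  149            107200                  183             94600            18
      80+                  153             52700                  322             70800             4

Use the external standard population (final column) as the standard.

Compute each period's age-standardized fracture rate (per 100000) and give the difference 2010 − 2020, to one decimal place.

-21.8

Age-specific rates per 100000 for 2010: 10.59, 54.60, 138.99, 290.32.
For 2020: 12.88, 68.65, 193.45, 454.80.
Standard weights: 0.47, 0.31, 0.18, 0.04.
2010: 0.4700×10.59 + 0.3100×54.60 + 0.1800×138.99 + 0.0400×290.32 = 58.5360 per 100000.
2020: 0.4700×12.88 + 0.3100×68.65 + 0.1800×193.45 + 0.0400×454.80 = 80.3440 per 100000.
Difference = 58.5360 − 80.3440 = -21.8080.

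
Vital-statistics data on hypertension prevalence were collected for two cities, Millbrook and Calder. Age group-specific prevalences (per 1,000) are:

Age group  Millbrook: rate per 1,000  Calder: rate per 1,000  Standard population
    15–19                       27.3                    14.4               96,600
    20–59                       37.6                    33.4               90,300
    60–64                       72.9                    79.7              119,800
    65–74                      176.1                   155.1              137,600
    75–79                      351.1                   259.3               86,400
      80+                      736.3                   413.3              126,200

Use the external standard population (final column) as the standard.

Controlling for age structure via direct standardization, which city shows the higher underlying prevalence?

Millbrook

Standard total = 656,900; weights = 0.1471, 0.1375, 0.1824, 0.2095, 0.1315, 0.1921.
Millbrook: 0.1471×27.3 + 0.1375×37.6 + 0.1824×72.9 + 0.2095×176.1 + 0.1315×351.1 + 0.1921×736.3 = 246.9985 per 1,000.
Calder: 0.1471×14.4 + 0.1375×33.4 + 0.1824×79.7 + 0.2095×155.1 + 0.1315×259.3 + 0.1921×413.3 = 167.2383 per 1,000.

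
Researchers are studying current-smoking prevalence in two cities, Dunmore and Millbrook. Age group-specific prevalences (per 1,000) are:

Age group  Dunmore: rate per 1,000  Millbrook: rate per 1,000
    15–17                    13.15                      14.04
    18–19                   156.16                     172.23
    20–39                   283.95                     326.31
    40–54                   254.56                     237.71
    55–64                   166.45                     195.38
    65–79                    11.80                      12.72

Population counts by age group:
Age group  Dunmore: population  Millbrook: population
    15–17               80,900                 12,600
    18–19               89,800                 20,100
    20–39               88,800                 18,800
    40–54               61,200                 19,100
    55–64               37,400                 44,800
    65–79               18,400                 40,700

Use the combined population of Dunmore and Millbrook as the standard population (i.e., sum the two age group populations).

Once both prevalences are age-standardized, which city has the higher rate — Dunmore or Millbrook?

Combined standard total = 532,600; weights = 0.1756, 0.2063, 0.2020, 0.1508, 0.1543, 0.1110.
Dunmore: 0.1756×13.15 + 0.2063×156.16 + 0.2020×283.95 + 0.1508×254.56 + 0.1543×166.45 + 0.1110×11.80 = 157.2761 per 1,000.
Millbrook: 0.1756×14.04 + 0.2063×172.23 + 0.2020×326.31 + 0.1508×237.71 + 0.1543×195.38 + 0.1110×12.72 = 171.3328 per 1,000.
The crude rates (165.53 vs 151.08) would put Dunmore higher, but that reflects its age composition; once standardized to a common age structure, Millbrook has the higher underlying rate.

Millbrook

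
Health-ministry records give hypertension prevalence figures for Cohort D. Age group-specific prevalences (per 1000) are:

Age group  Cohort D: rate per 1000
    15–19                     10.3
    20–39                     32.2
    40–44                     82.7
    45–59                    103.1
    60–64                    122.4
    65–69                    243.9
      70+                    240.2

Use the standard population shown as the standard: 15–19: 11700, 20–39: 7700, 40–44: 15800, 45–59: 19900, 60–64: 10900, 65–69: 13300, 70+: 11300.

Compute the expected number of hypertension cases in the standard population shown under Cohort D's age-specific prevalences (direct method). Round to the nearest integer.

11019

Expected hypertension cases = Σ (standard pop × age-specific rate ÷ 1000)
= 11700×10.3/1000 + 7700×32.2/1000 + 15800×82.7/1000 + 19900×103.1/1000 + 10900×122.4/1000 + 13300×243.9/1000 + 11300×240.2/1000
= 120.51 + 247.94 + 1306.66 + 2051.69 + 1334.16 + 3243.87 + 2714.26 = 11019.09.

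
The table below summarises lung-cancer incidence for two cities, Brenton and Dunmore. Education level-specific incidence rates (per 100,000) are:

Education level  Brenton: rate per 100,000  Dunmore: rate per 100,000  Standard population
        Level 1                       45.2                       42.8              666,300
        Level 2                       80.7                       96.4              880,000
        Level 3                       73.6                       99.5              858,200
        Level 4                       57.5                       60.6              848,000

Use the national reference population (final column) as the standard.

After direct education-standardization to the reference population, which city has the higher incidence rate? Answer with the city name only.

Dunmore

Standard total = 3,252,500; weights = 0.2049, 0.2706, 0.2639, 0.2607.
Brenton: 0.2049×45.2 + 0.2706×80.7 + 0.2639×73.6 + 0.2607×57.5 = 65.5054 per 100,000.
Dunmore: 0.2049×42.8 + 0.2706×96.4 + 0.2639×99.5 + 0.2607×60.6 = 76.9037 per 100,000.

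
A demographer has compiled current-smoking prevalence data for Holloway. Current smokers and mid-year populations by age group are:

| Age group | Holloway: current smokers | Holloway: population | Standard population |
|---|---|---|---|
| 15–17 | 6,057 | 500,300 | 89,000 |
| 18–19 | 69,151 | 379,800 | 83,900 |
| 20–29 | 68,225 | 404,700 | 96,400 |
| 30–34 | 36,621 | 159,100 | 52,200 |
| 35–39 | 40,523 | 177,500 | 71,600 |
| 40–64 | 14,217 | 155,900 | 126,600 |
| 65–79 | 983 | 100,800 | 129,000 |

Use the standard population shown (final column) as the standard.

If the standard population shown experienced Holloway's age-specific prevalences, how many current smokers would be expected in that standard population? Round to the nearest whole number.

Age-specific rates per 1,000 for Holloway: 12.107, 182.072, 168.582, 230.176, 228.299, 91.193, 9.752.
Expected current smokers = Σ (standard pop × age-specific rate ÷ 1,000)
= 89,000×12.107/1,000 + 83,900×182.072/1,000 + 96,400×168.582/1,000 + 52,200×230.176/1,000 + 71,600×228.299/1,000 + 126,600×91.193/1,000 + 129,000×9.752/1,000
= 1077.50 + 15275.85 + 16251.27 + 12015.19 + 16346.18 + 11545.04 + 1258.01 = 73769.04.

73769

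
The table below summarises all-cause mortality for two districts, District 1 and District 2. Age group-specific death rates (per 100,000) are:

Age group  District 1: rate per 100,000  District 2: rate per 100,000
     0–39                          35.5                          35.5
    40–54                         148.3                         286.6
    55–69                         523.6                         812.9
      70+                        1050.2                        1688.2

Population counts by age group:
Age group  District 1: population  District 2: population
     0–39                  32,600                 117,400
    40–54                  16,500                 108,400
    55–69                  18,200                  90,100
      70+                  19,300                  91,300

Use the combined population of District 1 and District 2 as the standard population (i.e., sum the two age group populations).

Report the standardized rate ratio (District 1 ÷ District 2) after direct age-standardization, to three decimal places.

Combined standard total = 493,800; weights = 0.3038, 0.2529, 0.2193, 0.2240.
District 1: 0.3038×35.5 + 0.2529×148.3 + 0.2193×523.6 + 0.2240×1050.2 = 398.3509 per 100,000.
District 2: 0.3038×35.5 + 0.2529×286.6 + 0.2193×812.9 + 0.2240×1688.2 = 639.6787 per 100,000.
Ratio = 398.3509 ÷ 639.6787 = 0.62274.

0.623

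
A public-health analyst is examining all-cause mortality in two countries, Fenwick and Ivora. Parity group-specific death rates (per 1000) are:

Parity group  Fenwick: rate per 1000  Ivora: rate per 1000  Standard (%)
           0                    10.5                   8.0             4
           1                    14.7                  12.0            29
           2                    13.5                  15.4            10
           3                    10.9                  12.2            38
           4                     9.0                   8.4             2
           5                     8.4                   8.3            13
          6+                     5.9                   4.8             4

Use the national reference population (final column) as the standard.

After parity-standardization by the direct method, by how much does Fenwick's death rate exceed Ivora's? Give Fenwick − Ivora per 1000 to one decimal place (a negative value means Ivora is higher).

0.3

Standard weights: 0.04, 0.29, 0.10, 0.38, 0.02, 0.13, 0.04.
Fenwick: 0.0400×10.5 + 0.2900×14.7 + 0.1000×13.5 + 0.3800×10.9 + 0.0200×9.0 + 0.1300×8.4 + 0.0400×5.9 = 11.6830 per 1000.
Ivora: 0.0400×8.0 + 0.2900×12.0 + 0.1000×15.4 + 0.3800×12.2 + 0.0200×8.4 + 0.1300×8.3 + 0.0400×4.8 = 11.4150 per 1000.
Difference = 11.6830 − 11.4150 = 0.2680.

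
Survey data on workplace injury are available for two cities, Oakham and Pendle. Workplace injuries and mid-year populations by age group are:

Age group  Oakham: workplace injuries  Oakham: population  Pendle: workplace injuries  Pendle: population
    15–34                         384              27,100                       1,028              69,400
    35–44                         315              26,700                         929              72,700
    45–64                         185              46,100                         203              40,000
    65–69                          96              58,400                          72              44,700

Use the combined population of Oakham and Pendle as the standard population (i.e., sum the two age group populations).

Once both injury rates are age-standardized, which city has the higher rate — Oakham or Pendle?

Pendle

Age-specific rates per 10,000 for Oakham: 141.70, 117.98, 40.13, 16.44.
For Pendle: 148.13, 127.79, 50.75, 16.11.
Combined standard total = 385,100; weights = 0.2506, 0.2581, 0.2236, 0.2677.
Oakham: 0.2506×141.70 + 0.2581×117.98 + 0.2236×40.13 + 0.2677×16.44 = 79.3320 per 10,000.
Pendle: 0.2506×148.13 + 0.2581×127.79 + 0.2236×50.75 + 0.2677×16.11 = 85.7605 per 10,000.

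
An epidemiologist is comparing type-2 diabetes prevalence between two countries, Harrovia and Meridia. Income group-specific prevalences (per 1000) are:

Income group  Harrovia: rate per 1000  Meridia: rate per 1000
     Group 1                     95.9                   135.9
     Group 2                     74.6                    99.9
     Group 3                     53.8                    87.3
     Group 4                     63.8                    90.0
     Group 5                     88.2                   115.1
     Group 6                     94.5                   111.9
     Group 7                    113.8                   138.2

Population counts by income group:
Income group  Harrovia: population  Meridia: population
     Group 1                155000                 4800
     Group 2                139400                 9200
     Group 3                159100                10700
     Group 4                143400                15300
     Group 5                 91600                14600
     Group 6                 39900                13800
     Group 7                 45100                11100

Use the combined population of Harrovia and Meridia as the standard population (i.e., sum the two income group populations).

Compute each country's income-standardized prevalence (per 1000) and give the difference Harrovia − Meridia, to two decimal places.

Combined standard total = 853000; weights = 0.1873, 0.1742, 0.1991, 0.1860, 0.1245, 0.0630, 0.0659.
Harrovia: 0.1873×95.9 + 0.1742×74.6 + 0.1991×53.8 + 0.1860×63.8 + 0.1245×88.2 + 0.0630×94.5 + 0.0659×113.8 = 77.9692 per 1000.
Meridia: 0.1873×135.9 + 0.1742×99.9 + 0.1991×87.3 + 0.1860×90.0 + 0.1245×115.1 + 0.0630×111.9 + 0.0659×138.2 = 107.4654 per 1000.
Difference = 77.9692 − 107.4654 = -29.4962.

-29.50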